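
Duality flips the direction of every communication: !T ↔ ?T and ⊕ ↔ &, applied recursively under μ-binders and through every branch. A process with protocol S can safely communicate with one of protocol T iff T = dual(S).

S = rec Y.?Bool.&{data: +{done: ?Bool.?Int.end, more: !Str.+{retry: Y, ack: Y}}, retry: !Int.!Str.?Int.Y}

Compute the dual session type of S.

rec Y = rec Y  (μ self-dual)
  ?Bool = !Bool
    &{data,retry} = +{data,retry}  (offer→select)
      • data:
        +{done,more} = &{done,more}  (internal→external)
          • done:
            ?Bool = !Bool
              ?Int = !Int
                end ↦ end
          • more:
            !Str = ?Str
              +{retry,ack} = &{retry,ack}  (internal→external)
                • retry:
                  Y ↦ Y
                • ack:
                  Y ↦ Y
      • retry:
        !Int = ?Int
          !Str = ?Str
            ?Int = !Int
              Y ↦ Y

rec Y.!Bool.+{data: &{done: !Bool.!Int.end, more: ?Str.&{retry: Y, ack: Y}}, retry: ?Int.?Str.!Int.Y}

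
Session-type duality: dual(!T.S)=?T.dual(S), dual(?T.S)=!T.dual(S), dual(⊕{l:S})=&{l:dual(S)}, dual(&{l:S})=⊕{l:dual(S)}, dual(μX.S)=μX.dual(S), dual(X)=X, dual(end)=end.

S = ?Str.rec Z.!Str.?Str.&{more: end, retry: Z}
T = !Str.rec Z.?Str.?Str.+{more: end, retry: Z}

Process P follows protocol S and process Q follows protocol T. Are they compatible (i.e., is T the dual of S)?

?Str | !Str  ✓
  rec Z | rec Z  ✓ (μ self-dual)
    !Str | ?Str  ✓
      ?Str | ?Str  ✗ same direction on both sides — not dual

NO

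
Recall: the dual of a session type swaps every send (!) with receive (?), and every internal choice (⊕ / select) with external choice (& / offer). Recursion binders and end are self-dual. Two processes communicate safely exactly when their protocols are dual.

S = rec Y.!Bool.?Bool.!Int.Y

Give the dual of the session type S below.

rec Y ↦ rec Y  (μ self-dual)
  !Bool ↦ ?Bool
    ?Bool ↦ !Bool
      !Int ↦ ?Int
        Y self-dual

rec Y.?Bool.!Bool.?Int.Y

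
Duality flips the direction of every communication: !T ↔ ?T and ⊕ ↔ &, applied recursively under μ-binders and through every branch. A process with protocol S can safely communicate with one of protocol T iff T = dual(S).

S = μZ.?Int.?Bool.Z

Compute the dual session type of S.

μZ ↦ μZ  (μ self-dual)
  ?Int ↦ !Int
    ?Bool ↦ !Bool
      Z ↦ Z

μZ.!Int.!Bool.Z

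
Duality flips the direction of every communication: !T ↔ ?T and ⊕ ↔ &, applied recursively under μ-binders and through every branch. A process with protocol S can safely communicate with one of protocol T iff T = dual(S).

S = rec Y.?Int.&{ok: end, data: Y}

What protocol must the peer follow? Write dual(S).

rec Y.!Int.+{ok: end, data: Y}

rec Y → rec Y  (binder kept)
  ?Int → !Int
    &{ok,data} → +{ok,data}  (external→internal)
      • ok:
        end ↦ end
      • data:
        Y ↦ Y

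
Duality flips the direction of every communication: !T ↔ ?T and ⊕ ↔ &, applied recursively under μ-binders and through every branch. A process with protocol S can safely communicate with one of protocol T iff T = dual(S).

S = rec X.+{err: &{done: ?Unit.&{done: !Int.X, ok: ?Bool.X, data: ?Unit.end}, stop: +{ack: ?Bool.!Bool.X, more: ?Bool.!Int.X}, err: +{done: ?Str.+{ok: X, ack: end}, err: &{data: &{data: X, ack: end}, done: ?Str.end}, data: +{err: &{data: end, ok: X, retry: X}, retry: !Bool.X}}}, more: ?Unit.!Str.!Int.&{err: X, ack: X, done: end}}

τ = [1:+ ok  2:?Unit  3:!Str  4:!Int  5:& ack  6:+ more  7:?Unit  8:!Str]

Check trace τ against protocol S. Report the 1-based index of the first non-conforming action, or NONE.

1

[1] got + ok, protocol expects + err or + more  ✗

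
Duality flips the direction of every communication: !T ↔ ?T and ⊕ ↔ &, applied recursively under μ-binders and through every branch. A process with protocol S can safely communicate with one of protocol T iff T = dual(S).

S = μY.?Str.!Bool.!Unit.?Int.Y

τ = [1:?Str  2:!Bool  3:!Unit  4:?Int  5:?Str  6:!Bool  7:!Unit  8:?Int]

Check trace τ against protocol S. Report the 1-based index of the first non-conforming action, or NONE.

step 1: ?Str  ok  residual = !Bool.!Unit.?Int.μY.…
step 2: !Bool  ok  residual = !Unit.?Int.μY.…
step 3: !Unit  ok  residual = ?Int.μY.…
step 4: ?Int  ok  residual = μY.…
step 5: ?Str  ok  residual = !Bool.!Unit.?Int.μY.…
step 6: !Bool  ok  residual = !Unit.?Int.μY.…
step 7: !Unit  ok  residual = ?Int.μY.…
step 8: ?Int  ok  residual = μY.…
trace exhausted — no violation

NONE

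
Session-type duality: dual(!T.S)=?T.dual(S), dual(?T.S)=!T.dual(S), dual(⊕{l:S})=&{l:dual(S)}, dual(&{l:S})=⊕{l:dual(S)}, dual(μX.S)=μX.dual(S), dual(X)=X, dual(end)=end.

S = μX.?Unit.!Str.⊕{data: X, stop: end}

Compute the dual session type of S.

μX ↦ μX  (rec unchanged)
  ?Unit ↦ !Unit
    !Str ↦ ?Str
      ⊕{data,stop} ↦ &{data,stop}  (⊕→&)
        [data]
          dual(X) = X
        [stop]
          dual(end) = end

μX.!Unit.?Str.&{data: X, stop: end}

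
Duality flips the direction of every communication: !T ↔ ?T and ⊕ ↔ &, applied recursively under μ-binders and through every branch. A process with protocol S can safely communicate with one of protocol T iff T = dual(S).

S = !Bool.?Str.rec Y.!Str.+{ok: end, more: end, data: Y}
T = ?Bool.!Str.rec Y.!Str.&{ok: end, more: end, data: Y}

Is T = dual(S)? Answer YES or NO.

!Bool ‖ ?Bool  ok
  ?Str ‖ !Str  ok
    rec Y ‖ rec Y  ok (μ self-dual)
      !Str ‖ !Str  ✗ same direction on both sides — not dual

NO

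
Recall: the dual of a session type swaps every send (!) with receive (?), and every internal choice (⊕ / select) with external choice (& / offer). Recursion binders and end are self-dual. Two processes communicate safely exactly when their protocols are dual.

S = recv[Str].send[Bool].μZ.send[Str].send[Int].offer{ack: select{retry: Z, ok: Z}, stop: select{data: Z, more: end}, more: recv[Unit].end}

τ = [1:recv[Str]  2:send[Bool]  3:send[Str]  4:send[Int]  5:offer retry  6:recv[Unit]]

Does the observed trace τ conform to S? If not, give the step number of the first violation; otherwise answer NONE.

[1] recv[Str]  ok  now at send[Bool].μZ.…
[2] send[Bool]  ok  now at μZ.…
[3] send[Str]  ok  now at send[Int].offer{ack: select{retry: μZ.…, ok: μZ.…}, stop: select{data: μZ.…, more: end}, more: recv[Unit].end}
[4] send[Int]  ok  now at offer{ack: select{retry: μZ.…, ok: μZ.…}, stop: select{data: μZ.…, more: end}, more: recv[Unit].end}
[5] got offer retry, protocol expects offer ack or offer stop or offer more  ✗

5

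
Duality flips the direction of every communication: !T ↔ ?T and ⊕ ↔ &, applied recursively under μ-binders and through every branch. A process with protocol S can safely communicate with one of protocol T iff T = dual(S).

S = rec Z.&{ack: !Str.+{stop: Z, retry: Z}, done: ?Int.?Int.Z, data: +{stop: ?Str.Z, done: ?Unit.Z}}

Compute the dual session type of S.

rec Z ↦ rec Z  (rec unchanged)
  &{ack,done,data} ↦ +{ack,done,data}  (external→internal)
    case ack:
      !Str ↦ ?Str
        +{stop,retry} ↦ &{stop,retry}  (internal→external)
          case stop:
            Z self-dual
          case retry:
            Z self-dual
    case done:
      ?Int ↦ !Int
        ?Int ↦ !Int
          Z self-dual
    case data:
      +{stop,done} ↦ &{stop,done}  (internal→external)
        case stop:
          ?Str ↦ !Str
            Z self-dual
        case done:
          ?Unit ↦ !Unit
            Z self-dual

rec Z.+{ack: ?Str.&{stop: Z, retry: Z}, done: !Int.!Int.Z, data: &{stop: !Str.Z, done: !Unit.Z}}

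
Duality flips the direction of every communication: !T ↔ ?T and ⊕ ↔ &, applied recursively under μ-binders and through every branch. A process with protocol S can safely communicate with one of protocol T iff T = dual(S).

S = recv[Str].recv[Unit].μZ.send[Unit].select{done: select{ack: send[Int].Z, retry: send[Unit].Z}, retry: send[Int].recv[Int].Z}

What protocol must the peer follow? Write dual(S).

send[Str].send[Unit].μZ.recv[Unit].offer{done: offer{ack: recv[Int].Z, retry: recv[Unit].Z}, retry: recv[Int].send[Int].Z}

recv[Str] ↦ send[Str]
  recv[Unit] ↦ send[Unit]
    μZ ↦ μZ  (rec unchanged)
      send[Unit] ↦ recv[Unit]
        select{done,retry} ↦ offer{done,retry}  (internal→external)
          [done]
            select{ack,retry} ↦ offer{ack,retry}  (internal→external)
              [ack]
                send[Int] ↦ recv[Int]
                  Z self-dual
              [retry]
                send[Unit] ↦ recv[Unit]
                  Z self-dual
          [retry]
            send[Int] ↦ recv[Int]
              recv[Int] ↦ send[Int]
                Z self-dual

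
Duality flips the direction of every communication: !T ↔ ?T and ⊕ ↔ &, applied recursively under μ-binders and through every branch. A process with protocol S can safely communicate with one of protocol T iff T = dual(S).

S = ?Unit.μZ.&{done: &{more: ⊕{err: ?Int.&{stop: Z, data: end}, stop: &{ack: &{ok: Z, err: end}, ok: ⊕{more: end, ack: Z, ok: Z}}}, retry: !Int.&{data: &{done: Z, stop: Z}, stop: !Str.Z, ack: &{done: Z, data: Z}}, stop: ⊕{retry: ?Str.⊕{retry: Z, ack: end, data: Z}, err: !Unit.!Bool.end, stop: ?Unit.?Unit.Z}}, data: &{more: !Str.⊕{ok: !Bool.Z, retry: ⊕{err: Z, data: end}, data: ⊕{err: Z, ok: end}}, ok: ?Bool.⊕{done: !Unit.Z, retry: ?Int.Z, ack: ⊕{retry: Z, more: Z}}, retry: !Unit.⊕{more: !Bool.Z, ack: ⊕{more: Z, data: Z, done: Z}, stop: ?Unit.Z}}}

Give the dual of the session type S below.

?Unit ↦ !Unit
  μZ ↦ μZ  (μ self-dual)
    &{done,data} ↦ ⊕{done,data}  (external→internal)
      • done:
        &{more,retry,stop} ↦ ⊕{more,retry,stop}  (external→internal)
          • more:
            ⊕{err,stop} ↦ &{err,stop}  (internal→external)
              • err:
                ?Int ↦ !Int
                  &{stop,data} ↦ ⊕{stop,data}  (external→internal)
                    • stop:
                      dual(Z) = Z
                    • data:
                      dual(end) = end
              • stop:
                &{ack,ok} ↦ ⊕{ack,ok}  (external→internal)
                  • ack:
                    &{ok,err} ↦ ⊕{ok,err}  (external→internal)
                      • ok:
                        dual(Z) = Z
                      • err:
                        dual(end) = end
                  • ok:
                    ⊕{more,ack,ok} ↦ &{more,ack,ok}  (internal→external)
                      • more:
                        dual(end) = end
                      • ack:
                        dual(Z) = Z
                      • ok:
                        dual(Z) = Z
          • retry:
            !Int ↦ ?Int
              &{data,stop,ack} ↦ ⊕{data,stop,ack}  (external→internal)
                • data:
                  &{done,stop} ↦ ⊕{done,stop}  (external→internal)
                    • done:
                      dual(Z) = Z
                    • stop:
                      dual(Z) = Z
                • stop:
                  !Str ↦ ?Str
                    dual(Z) = Z
                • ack:
                  &{done,data} ↦ ⊕{done,data}  (external→internal)
                    • done:
                      dual(Z) = Z
                    • data:
                      dual(Z) = Z
          • stop:
            ⊕{retry,err,stop} ↦ &{retry,err,stop}  (internal→external)
              • retry:
                ?Str ↦ !Str
                  ⊕{retry,ack,data} ↦ &{retry,ack,data}  (internal→external)
                    • retry:
                      dual(Z) = Z
                    • ack:
                      dual(end) = end
                    • data:
                      dual(Z) = Z
              • err:
                !Unit ↦ ?Unit
                  !Bool ↦ ?Bool
                    dual(end) = end
              • stop:
                ?Unit ↦ !Unit
                  ?Unit ↦ !Unit
                    dual(Z) = Z
      • data:
        &{more,ok,retry} ↦ ⊕{more,ok,retry}  (external→internal)
          • more:
            !Str ↦ ?Str
              ⊕{ok,retry,data} ↦ &{ok,retry,data}  (internal→external)
                • ok:
                  !Bool ↦ ?Bool
                    dual(Z) = Z
                • retry:
                  ⊕{err,data} ↦ &{err,data}  (internal→external)
                    • err:
                      dual(Z) = Z
                    • data:
                      dual(end) = end
                • data:
                  ⊕{err,ok} ↦ &{err,ok}  (internal→external)
                    • err:
                      dual(Z) = Z
                    • ok:
                      dual(end) = end
          • ok:
            ?Bool ↦ !Bool
              ⊕{done,retry,ack} ↦ &{done,retry,ack}  (internal→external)
                • done:
                  !Unit ↦ ?Unit
                    dual(Z) = Z
                • retry:
                  ?Int ↦ !Int
                    dual(Z) = Z
                • ack:
                  ⊕{retry,more} ↦ &{retry,more}  (internal→external)
                    • retry:
                      dual(Z) = Z
                    • more:
                      dual(Z) = Z
          • retry:
            !Unit ↦ ?Unit
              ⊕{more,ack,stop} ↦ &{more,ack,stop}  (internal→external)
                • more:
                  !Bool ↦ ?Bool
                    dual(Z) = Z
                • ack:
                  ⊕{more,data,done} ↦ &{more,data,done}  (internal→external)
                    • more:
                      dual(Z) = Z
                    • data:
                      dual(Z) = Z
                    • done:
                      dual(Z) = Z
                • stop:
                  ?Unit ↦ !Unit
                    dual(Z) = Z

!Unit.μZ.⊕{done: ⊕{more: &{err: !Int.⊕{stop: Z, data: end}, stop: ⊕{ack: ⊕{ok: Z, err: end}, ok: &{more: end, ack: Z, ok: Z}}}, retry: ?Int.⊕{data: ⊕{done: Z, stop: Z}, stop: ?Str.Z, ack: ⊕{done: Z, data: Z}}, stop: &{retry: !Str.&{retry: Z, ack: end, data: Z}, err: ?Unit.?Bool.end, stop: !Unit.!Unit.Z}}, data: ⊕{more: ?Str.&{ok: ?Bool.Z, retry: &{err: Z, data: end}, data: &{err: Z, ok: end}}, ok: !Bool.&{done: ?Unit.Z, retry: !Int.Z, ack: &{retry: Z, more: Z}}, retry: ?Unit.&{more: ?Bool.Z, ack: &{more: Z, data: Z, done: Z}, stop: !Unit.Z}}}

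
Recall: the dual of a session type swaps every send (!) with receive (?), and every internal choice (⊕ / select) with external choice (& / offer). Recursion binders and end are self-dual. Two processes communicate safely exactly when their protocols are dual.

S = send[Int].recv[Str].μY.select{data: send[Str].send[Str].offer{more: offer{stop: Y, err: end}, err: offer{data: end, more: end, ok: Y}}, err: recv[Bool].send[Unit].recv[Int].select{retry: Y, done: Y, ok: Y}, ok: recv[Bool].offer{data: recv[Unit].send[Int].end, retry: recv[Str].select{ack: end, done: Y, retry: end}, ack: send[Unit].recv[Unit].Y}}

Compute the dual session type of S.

send[Int] = recv[Int]
  recv[Str] = send[Str]
    μY = μY  (rec unchanged)
      select{data,err,ok} = offer{data,err,ok}  (⊕→&)
        • data:
          send[Str] = recv[Str]
            send[Str] = recv[Str]
              offer{more,err} = select{more,err}  (external→internal)
                • more:
                  offer{stop,err} = select{stop,err}  (external→internal)
                    • stop:
                      Y ↦ Y
                    • err:
                      end ↦ end
                • err:
                  offer{data,more,ok} = select{data,more,ok}  (external→internal)
                    • data:
                      end ↦ end
                    • more:
                      end ↦ end
                    • ok:
                      Y ↦ Y
        • err:
          recv[Bool] = send[Bool]
            send[Unit] = recv[Unit]
              recv[Int] = send[Int]
                select{retry,done,ok} = offer{retry,done,ok}  (⊕→&)
                  • retry:
                    Y ↦ Y
                  • done:
                    Y ↦ Y
                  • ok:
                    Y ↦ Y
        • ok:
          recv[Bool] = send[Bool]
            offer{data,retry,ack} = select{data,retry,ack}  (external→internal)
              • data:
                recv[Unit] = send[Unit]
                  send[Int] = recv[Int]
                    end ↦ end
              • retry:
                recv[Str] = send[Str]
                  select{ack,done,retry} = offer{ack,done,retry}  (⊕→&)
                    • ack:
                      end ↦ end
                    • done:
                      Y ↦ Y
                    • retry:
                      end ↦ end
              • ack:
                send[Unit] = recv[Unit]
                  recv[Unit] = send[Unit]
                    Y ↦ Y

recv[Int].send[Str].μY.offer{data: recv[Str].recv[Str].select{more: select{stop: Y, err: end}, err: select{data: end, more: end, ok: Y}}, err: send[Bool].recv[Unit].send[Int].offer{retry: Y, done: Y, ok: Y}, ok: send[Bool].select{data: send[Unit].recv[Int].end, retry: send[Str].offer{ack: end, done: Y, retry: end}, ack: recv[Unit].send[Unit].Y}}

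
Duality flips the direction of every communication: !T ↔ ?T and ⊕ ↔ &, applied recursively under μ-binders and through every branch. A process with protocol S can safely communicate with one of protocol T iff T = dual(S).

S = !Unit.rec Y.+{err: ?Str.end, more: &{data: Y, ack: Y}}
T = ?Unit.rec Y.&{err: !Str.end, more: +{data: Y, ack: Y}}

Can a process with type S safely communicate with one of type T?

YES

!Unit | ?Unit  match
  rec Y | rec Y  match (binder kept)
    +{err,more} | &{err,more}  match labels match
      • err:
        ?Str | !Str  match
          end | end  match
      • more:
        &{data,ack} | +{data,ack}  match labels match
          • data:
            Y | Y  match
          • ack:
            Y | Y  match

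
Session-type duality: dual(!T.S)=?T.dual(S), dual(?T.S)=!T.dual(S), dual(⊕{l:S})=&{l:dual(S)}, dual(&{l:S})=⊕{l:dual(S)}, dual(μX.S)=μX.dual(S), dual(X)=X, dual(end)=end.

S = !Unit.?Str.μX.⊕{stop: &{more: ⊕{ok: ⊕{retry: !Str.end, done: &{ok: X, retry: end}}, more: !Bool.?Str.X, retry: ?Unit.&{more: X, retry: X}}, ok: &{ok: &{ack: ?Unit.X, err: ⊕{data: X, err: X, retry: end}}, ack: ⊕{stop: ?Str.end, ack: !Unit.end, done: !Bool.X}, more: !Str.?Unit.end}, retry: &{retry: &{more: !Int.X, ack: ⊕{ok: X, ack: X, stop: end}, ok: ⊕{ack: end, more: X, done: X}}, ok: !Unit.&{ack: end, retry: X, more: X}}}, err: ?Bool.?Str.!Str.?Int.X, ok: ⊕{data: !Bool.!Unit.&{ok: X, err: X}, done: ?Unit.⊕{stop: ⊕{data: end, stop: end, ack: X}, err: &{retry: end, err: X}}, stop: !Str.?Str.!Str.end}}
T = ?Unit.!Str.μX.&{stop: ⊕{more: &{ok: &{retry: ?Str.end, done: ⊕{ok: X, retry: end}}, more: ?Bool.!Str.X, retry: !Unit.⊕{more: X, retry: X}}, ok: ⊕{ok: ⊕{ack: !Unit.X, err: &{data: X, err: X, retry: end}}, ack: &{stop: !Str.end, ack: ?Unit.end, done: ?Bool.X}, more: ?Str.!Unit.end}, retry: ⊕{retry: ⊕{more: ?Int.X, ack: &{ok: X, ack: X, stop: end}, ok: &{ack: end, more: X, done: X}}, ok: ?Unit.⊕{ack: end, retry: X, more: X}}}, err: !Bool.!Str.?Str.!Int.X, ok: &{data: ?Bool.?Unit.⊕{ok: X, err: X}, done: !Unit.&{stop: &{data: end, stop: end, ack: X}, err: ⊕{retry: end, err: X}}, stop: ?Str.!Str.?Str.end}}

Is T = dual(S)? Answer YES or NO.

YES

!Unit | ?Unit  match
  ?Str | !Str  match
    μX | μX  match (μ self-dual)
      ⊕{stop,err,ok} | &{stop,err,ok}  match same labels
        case stop:
          &{more,ok,retry} | ⊕{more,ok,retry}  match same labels
            case more:
              ⊕{ok,more,retry} | &{ok,more,retry}  match same labels
                case ok:
                  ⊕{retry,done} | &{retry,done}  match same labels
                    case retry:
                      !Str | ?Str  match
                        end | end  match
                    case done:
                      &{ok,retry} | ⊕{ok,retry}  match same labels
                        case ok:
                          X | X  match
                        case retry:
                          end | end  match
                case more:
                  !Bool | ?Bool  match
                    ?Str | !Str  match
                      X | X  match
                case retry:
                  ?Unit | !Unit  match
                    &{more,retry} | ⊕{more,retry}  match same labels
                      case more:
                        X | X  match
                      case retry:
                        X | X  match
            case ok:
              &{ok,ack,more} | ⊕{ok,ack,more}  match same labels
                case ok:
                  &{ack,err} | ⊕{ack,err}  match same labels
                    case ack:
                      ?Unit | !Unit  match
                        X | X  match
                    case err:
                      ⊕{data,err,retry} | &{data,err,retry}  match same labels
                        case data:
                          X | X  match
                        case err:
                          X | X  match
                        case retry:
                          end | end  match
                case ack:
                  ⊕{stop,ack,done} | &{stop,ack,done}  match same labels
                    case stop:
                      ?Str | !Str  match
                        end | end  match
                    case ack:
                      !Unit | ?Unit  match
                        end | end  match
                    case done:
                      !Bool | ?Bool  match
                        X | X  match
                case more:
                  !Str | ?Str  match
                    ?Unit | !Unit  match
                      end | end  match
            case retry:
              &{retry,ok} | ⊕{retry,ok}  match same labels
                case retry:
                  &{more,ack,ok} | ⊕{more,ack,ok}  match same labels
                    case more:
                      !Int | ?Int  match
                        X | X  match
                    case ack:
                      ⊕{ok,ack,stop} | &{ok,ack,stop}  match same labels
                        case ok:
                          X | X  match
                        case ack:
                          X | X  match
                        case stop:
                          end | end  match
                    case ok:
                      ⊕{ack,more,done} | &{ack,more,done}  match same labels
                        case ack:
                          end | end  match
                        case more:
                          X | X  match
                        case done:
                          X | X  match
                case ok:
                  !Unit | ?Unit  match
                    &{ack,retry,more} | ⊕{ack,retry,more}  match same labels
                      case ack:
                        end | end  match
                      case retry:
                        X | X  match
                      case more:
                        X | X  match
        case err:
          ?Bool | !Bool  match
            ?Str | !Str  match
              !Str | ?Str  match
                ?Int | !Int  match
                  X | X  match
        case ok:
          ⊕{data,done,stop} | &{data,done,stop}  match same labels
            case data:
              !Bool | ?Bool  match
                !Unit | ?Unit  match
                  &{ok,err} | ⊕{ok,err}  match same labels
                    case ok:
                      X | X  match
                    case err:
                      X | X  match
            case done:
              ?Unit | !Unit  match
                ⊕{stop,err} | &{stop,err}  match same labels
                  case stop:
                    ⊕{data,stop,ack} | &{data,stop,ack}  match same labels
                      case data:
                        end | end  match
                      case stop:
                        end | end  match
                      case ack:
                        X | X  match
                  case err:
                    &{retry,err} | ⊕{retry,err}  match same labels
                      case retry:
                        end | end  match
                      case err:
                        X | X  match
            case stop:
              !Str | ?Str  match
                ?Str | !Str  match
                  !Str | ?Str  match
                    end | end  match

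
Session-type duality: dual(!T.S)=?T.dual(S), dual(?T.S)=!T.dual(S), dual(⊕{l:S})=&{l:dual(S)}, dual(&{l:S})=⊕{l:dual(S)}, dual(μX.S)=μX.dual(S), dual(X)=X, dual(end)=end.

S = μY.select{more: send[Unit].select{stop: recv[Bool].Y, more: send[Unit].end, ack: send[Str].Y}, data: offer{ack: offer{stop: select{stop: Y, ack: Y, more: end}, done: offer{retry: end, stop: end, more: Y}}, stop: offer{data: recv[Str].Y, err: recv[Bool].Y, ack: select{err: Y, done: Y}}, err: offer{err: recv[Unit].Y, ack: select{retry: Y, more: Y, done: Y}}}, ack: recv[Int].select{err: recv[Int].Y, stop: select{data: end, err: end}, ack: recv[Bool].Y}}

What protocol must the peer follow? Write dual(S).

μY = μY  (binder kept)
  select{more,data,ack} = offer{more,data,ack}  (select→offer)
    • more:
      send[Unit] = recv[Unit]
        select{stop,more,ack} = offer{stop,more,ack}  (select→offer)
          • stop:
            recv[Bool] = send[Bool]
              Y self-dual
          • more:
            send[Unit] = recv[Unit]
              end self-dual
          • ack:
            send[Str] = recv[Str]
              Y self-dual
    • data:
      offer{ack,stop,err} = select{ack,stop,err}  (&→⊕)
        • ack:
          offer{stop,done} = select{stop,done}  (&→⊕)
            • stop:
              select{stop,ack,more} = offer{stop,ack,more}  (select→offer)
                • stop:
                  Y self-dual
                • ack:
                  Y self-dual
                • more:
                  end self-dual
            • done:
              offer{retry,stop,more} = select{retry,stop,more}  (&→⊕)
                • retry:
                  end self-dual
                • stop:
                  end self-dual
                • more:
                  Y self-dual
        • stop:
          offer{data,err,ack} = select{data,err,ack}  (&→⊕)
            • data:
              recv[Str] = send[Str]
                Y self-dual
            • err:
              recv[Bool] = send[Bool]
                Y self-dual
            • ack:
              select{err,done} = offer{err,done}  (select→offer)
                • err:
                  Y self-dual
                • done:
                  Y self-dual
        • err:
          offer{err,ack} = select{err,ack}  (&→⊕)
            • err:
              recv[Unit] = send[Unit]
                Y self-dual
            • ack:
              select{retry,more,done} = offer{retry,more,done}  (select→offer)
                • retry:
                  Y self-dual
                • more:
                  Y self-dual
                • done:
                  Y self-dual
    • ack:
      recv[Int] = send[Int]
        select{err,stop,ack} = offer{err,stop,ack}  (select→offer)
          • err:
            recv[Int] = send[Int]
              Y self-dual
          • stop:
            select{data,err} = offer{data,err}  (select→offer)
              • data:
                end self-dual
              • err:
                end self-dual
          • ack:
            recv[Bool] = send[Bool]
              Y self-dual

μY.offer{more: recv[Unit].offer{stop: send[Bool].Y, more: recv[Unit].end, ack: recv[Str].Y}, data: select{ack: select{stop: offer{stop: Y, ack: Y, more: end}, done: select{retry: end, stop: end, more: Y}}, stop: select{data: send[Str].Y, err: send[Bool].Y, ack: offer{err: Y, done: Y}}, err: select{err: send[Unit].Y, ack: offer{retry: Y, more: Y, done: Y}}}, ack: send[Int].offer{err: send[Int].Y, stop: offer{data: end, err: end}, ack: send[Bool].Y}}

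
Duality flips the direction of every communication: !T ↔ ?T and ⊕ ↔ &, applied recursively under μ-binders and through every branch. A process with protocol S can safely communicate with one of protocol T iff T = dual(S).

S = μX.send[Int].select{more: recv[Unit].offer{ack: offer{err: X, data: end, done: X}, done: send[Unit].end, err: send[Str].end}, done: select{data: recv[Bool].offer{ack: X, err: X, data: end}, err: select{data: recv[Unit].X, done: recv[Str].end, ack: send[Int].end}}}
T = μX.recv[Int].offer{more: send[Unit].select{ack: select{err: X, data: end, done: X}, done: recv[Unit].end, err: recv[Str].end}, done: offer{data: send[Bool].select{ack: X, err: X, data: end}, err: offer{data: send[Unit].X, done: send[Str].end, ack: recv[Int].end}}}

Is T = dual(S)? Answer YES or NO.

YES

μX ‖ μX  match (binder kept)
  send[Int] ‖ recv[Int]  match
    select{more,done} ‖ offer{more,done}  match same labels
      case more:
        recv[Unit] ‖ send[Unit]  match
          offer{ack,done,err} ‖ select{ack,done,err}  match same labels
            case ack:
              offer{err,data,done} ‖ select{err,data,done}  match same labels
                case err:
                  X ‖ X  match
                case data:
                  end ‖ end  match
                case done:
                  X ‖ X  match
            case done:
              send[Unit] ‖ recv[Unit]  match
                end ‖ end  match
            case err:
              send[Str] ‖ recv[Str]  match
                end ‖ end  match
      case done:
        select{data,err} ‖ offer{data,err}  match same labels
          case data:
            recv[Bool] ‖ send[Bool]  match
              offer{ack,err,data} ‖ select{ack,err,data}  match same labels
                case ack:
                  X ‖ X  match
                case err:
                  X ‖ X  match
                case data:
                  end ‖ end  match
          case err:
            select{data,done,ack} ‖ offer{data,done,ack}  match same labels
              case data:
                recv[Unit] ‖ send[Unit]  match
                  X ‖ X  match
              case done:
                recv[Str] ‖ send[Str]  match
                  end ‖ end  match
              case ack:
                send[Int] ‖ recv[Int]  match
                  end ‖ end  match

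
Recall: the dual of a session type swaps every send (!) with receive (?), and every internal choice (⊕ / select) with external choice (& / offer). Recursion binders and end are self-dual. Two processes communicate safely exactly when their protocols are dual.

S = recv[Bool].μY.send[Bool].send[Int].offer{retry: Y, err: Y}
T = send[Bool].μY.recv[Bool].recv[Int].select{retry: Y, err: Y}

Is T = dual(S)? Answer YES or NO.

YES

recv[Bool] ‖ send[Bool]  ✓
  μY ‖ μY  ✓ (rec unchanged)
    send[Bool] ‖ recv[Bool]  ✓
      send[Int] ‖ recv[Int]  ✓
        offer{retry,err} ‖ select{retry,err}  ✓ labels match
          • retry:
            Y ‖ Y  ✓
          • err:
            Y ‖ Y  ✓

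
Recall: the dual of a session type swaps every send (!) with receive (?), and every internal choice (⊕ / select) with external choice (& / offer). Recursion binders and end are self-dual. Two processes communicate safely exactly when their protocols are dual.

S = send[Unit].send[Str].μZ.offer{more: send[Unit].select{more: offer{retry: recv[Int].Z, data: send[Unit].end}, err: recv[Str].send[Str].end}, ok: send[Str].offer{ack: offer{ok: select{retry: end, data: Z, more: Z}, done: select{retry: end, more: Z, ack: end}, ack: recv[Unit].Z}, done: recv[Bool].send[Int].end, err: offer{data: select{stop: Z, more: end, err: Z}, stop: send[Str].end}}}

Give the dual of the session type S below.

recv[Unit].recv[Str].μZ.select{more: recv[Unit].offer{more: select{retry: send[Int].Z, data: recv[Unit].end}, err: send[Str].recv[Str].end}, ok: recv[Str].select{ack: select{ok: offer{retry: end, data: Z, more: Z}, done: offer{retry: end, more: Z, ack: end}, ack: send[Unit].Z}, done: send[Bool].recv[Int].end, err: select{data: offer{stop: Z, more: end, err: Z}, stop: recv[Str].end}}}

send[Unit] = recv[Unit]
  send[Str] = recv[Str]
    μZ = μZ  (μ self-dual)
      offer{more,ok} = select{more,ok}  (external→internal)
        • more:
          send[Unit] = recv[Unit]
            select{more,err} = offer{more,err}  (⊕→&)
              • more:
                offer{retry,data} = select{retry,data}  (external→internal)
                  • retry:
                    recv[Int] = send[Int]
                      Z self-dual
                  • data:
                    send[Unit] = recv[Unit]
                      end self-dual
              • err:
                recv[Str] = send[Str]
                  send[Str] = recv[Str]
                    end self-dual
        • ok:
          send[Str] = recv[Str]
            offer{ack,done,err} = select{ack,done,err}  (external→internal)
              • ack:
                offer{ok,done,ack} = select{ok,done,ack}  (external→internal)
                  • ok:
                    select{retry,data,more} = offer{retry,data,more}  (⊕→&)
                      • retry:
                        end self-dual
                      • data:
                        Z self-dual
                      • more:
                        Z self-dual
                  • done:
                    select{retry,more,ack} = offer{retry,more,ack}  (⊕→&)
                      • retry:
                        end self-dual
                      • more:
                        Z self-dual
                      • ack:
                        end self-dual
                  • ack:
                    recv[Unit] = send[Unit]
                      Z self-dual
              • done:
                recv[Bool] = send[Bool]
                  send[Int] = recv[Int]
                    end self-dual
              • err:
                offer{data,stop} = select{data,stop}  (external→internal)
                  • data:
                    select{stop,more,err} = offer{stop,more,err}  (⊕→&)
                      • stop:
                        Z self-dual
                      • more:
                        end self-dual
                      • err:
                        Z self-dual
                  • stop:
                    send[Str] = recv[Str]
                      end self-dual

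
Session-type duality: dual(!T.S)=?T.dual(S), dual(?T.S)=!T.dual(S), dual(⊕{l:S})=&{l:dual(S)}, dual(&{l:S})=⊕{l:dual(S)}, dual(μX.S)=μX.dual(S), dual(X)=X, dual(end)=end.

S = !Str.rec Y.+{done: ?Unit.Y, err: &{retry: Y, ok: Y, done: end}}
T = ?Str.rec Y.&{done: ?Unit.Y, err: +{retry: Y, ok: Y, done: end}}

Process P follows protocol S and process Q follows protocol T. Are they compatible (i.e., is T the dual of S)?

!Str ‖ ?Str  ✓
  rec Y ‖ rec Y  ✓ (rec unchanged)
    +{done,err} ‖ &{done,err}  ✓ labels match
      • done:
        ?Unit ‖ ?Unit  ✗ same direction on both sides — not dual

NO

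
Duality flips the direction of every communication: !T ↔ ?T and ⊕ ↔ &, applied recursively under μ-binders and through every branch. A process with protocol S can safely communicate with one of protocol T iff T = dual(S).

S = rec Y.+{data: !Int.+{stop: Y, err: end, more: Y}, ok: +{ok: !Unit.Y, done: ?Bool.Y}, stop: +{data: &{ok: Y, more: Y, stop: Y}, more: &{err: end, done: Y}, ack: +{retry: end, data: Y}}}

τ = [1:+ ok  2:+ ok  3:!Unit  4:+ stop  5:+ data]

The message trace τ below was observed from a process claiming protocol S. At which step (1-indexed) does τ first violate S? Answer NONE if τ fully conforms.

[1] + ok  ok  residual = +{ok: !Unit.rec Y.…, done: ?Bool.rec Y.…}
[2] + ok  ok  residual = !Unit.rec Y.…
[3] !Unit  ok  residual = rec Y.…
[4] + stop  ok  residual = +{data: &{ok: rec Y.…, more: rec Y.…, stop: rec Y.…}, more: &{err: end, done: rec Y.…}, ack: +{retry: end, data: rec Y.…}}
[5] + data  ok  residual = &{ok: rec Y.…, more: rec Y.…, stop: rec Y.…}
τ conforms to S (length 5)

NONE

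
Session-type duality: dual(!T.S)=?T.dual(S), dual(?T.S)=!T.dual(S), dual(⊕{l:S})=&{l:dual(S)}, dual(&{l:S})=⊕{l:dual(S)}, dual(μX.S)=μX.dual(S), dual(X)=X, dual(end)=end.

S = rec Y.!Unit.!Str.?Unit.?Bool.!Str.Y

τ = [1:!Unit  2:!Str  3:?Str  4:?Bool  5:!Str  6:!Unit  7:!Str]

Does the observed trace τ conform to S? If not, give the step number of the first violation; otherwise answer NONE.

step 1: !Unit  ✓  residual = !Str.?Unit.?Bool.!Str.rec Y.…
step 2: !Str  ✓  residual = ?Unit.?Bool.!Str.rec Y.…
step 3: got ?Str, protocol expects ?Unit  ✗

3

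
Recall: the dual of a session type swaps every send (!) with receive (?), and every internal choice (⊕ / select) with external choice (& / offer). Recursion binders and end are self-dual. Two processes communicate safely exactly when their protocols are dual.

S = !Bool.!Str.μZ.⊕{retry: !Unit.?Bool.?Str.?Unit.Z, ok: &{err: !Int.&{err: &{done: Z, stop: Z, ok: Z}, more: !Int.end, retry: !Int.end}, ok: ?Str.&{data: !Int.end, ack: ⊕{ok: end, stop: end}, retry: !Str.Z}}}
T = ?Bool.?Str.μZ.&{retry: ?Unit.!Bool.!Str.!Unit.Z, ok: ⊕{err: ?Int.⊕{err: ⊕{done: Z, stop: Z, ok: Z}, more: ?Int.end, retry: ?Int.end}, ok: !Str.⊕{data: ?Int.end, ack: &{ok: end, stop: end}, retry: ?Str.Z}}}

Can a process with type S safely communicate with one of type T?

YES

!Bool ‖ ?Bool  match
  !Str ‖ ?Str  match
    μZ ‖ μZ  match (μ self-dual)
      ⊕{retry,ok} ‖ &{retry,ok}  match label sets agree
        case retry:
          !Unit ‖ ?Unit  match
            ?Bool ‖ !Bool  match
              ?Str ‖ !Str  match
                ?Unit ‖ !Unit  match
                  Z ‖ Z  match
        case ok:
          &{err,ok} ‖ ⊕{err,ok}  match label sets agree
            case err:
              !Int ‖ ?Int  match
                &{err,more,retry} ‖ ⊕{err,more,retry}  match label sets agree
                  case err:
                    &{done,stop,ok} ‖ ⊕{done,stop,ok}  match label sets agree
                      case done:
                        Z ‖ Z  match
                      case stop:
                        Z ‖ Z  match
                      case ok:
                        Z ‖ Z  match
                  case more:
                    !Int ‖ ?Int  match
                      end ‖ end  match
                  case retry:
                    !Int ‖ ?Int  match
                      end ‖ end  match
            case ok:
              ?Str ‖ !Str  match
                &{data,ack,retry} ‖ ⊕{data,ack,retry}  match label sets agree
                  case data:
                    !Int ‖ ?Int  match
                      end ‖ end  match
                  case ack:
                    ⊕{ok,stop} ‖ &{ok,stop}  match label sets agree
                      case ok:
                        end ‖ end  match
                      case stop:
                        end ‖ end  match
                  case retry:
                    !Str ‖ ?Str  match
                      Z ‖ Z  match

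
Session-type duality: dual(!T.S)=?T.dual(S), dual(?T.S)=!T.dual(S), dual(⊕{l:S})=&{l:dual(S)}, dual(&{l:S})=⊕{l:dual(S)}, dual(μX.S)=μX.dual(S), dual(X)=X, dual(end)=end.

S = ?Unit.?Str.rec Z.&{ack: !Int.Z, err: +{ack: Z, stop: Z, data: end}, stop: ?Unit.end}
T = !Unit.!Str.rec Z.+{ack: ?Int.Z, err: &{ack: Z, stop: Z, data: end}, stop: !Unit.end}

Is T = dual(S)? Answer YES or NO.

?Unit | !Unit  ok
  ?Str | !Str  ok
    rec Z | rec Z  ok (rec unchanged)
      &{ack,err,stop} | +{ack,err,stop}  ok label sets agree
        case ack:
          !Int | ?Int  ok
            Z | Z  ok
        case err:
          +{ack,stop,data} | &{ack,stop,data}  ok label sets agree
            case ack:
              Z | Z  ok
            case stop:
              Z | Z  ok
            case data:
              end | end  ok
        case stop:
          ?Unit | !Unit  ok
            end | end  ok

YES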